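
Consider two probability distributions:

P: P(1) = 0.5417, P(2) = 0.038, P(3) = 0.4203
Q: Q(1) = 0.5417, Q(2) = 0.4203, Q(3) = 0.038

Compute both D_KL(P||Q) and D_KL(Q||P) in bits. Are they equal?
D_KL(P||Q) = 1.3256 bits, D_KL(Q||P) = 1.3256 bits. Yes, in this case they are equal (although KL divergence is not symmetric in general).

D_KL(P||Q) = Σ P(x) log₂(P(x)/Q(x))

Computing term by term:
  P(1)·log₂(P(1)/Q(1)) = 0.5417·log₂(0.5417/0.5417) = 0.00000
  P(2)·log₂(P(2)/Q(2)) = 0.038·log₂(0.038/0.4203) = -0.13176
  P(3)·log₂(P(3)/Q(3)) = 0.4203·log₂(0.4203/0.038) = 1.45733

D_KL(P||Q) = 0.00000 - 0.13176 + 1.45733 = 1.32557 ≈ 1.3256 bits

D_KL(Q||P) = Σ Q(x) log₂(Q(x)/P(x))

Computing term by term:
  Q(1)·log₂(Q(1)/P(1)) = 0.5417·log₂(0.5417/0.5417) = 0.00000
  Q(2)·log₂(Q(2)/P(2)) = 0.4203·log₂(0.4203/0.038) = 1.45733
  Q(3)·log₂(Q(3)/P(3)) = 0.038·log₂(0.038/0.4203) = -0.13176

D_KL(Q||P) = 0.00000 + 1.45733 - 0.13176 = 1.32557 ≈ 1.3256 bits

These ARE equal here. Q is P with outcomes relabeled (Q(2) = P(3), Q(3) = P(2)) by a relabeling that is its own inverse, so the two sums contain exactly the same terms in a different order. This is a special case — KL divergence is not symmetric in general: D_KL(P||Q) ≠ D_KL(Q||P) for most P, Q.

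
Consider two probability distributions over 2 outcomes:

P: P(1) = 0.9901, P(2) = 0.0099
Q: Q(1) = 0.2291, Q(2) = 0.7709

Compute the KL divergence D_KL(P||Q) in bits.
2.0285 bits

D_KL(P||Q) = Σ P(x) log₂(P(x)/Q(x))

Computing term by term:
  P(1)·log₂(P(1)/Q(1)) = 0.9901·log₂(0.9901/0.2291) = 2.09069
  P(2)·log₂(P(2)/Q(2)) = 0.0099·log₂(0.0099/0.7709) = -0.06220

D_KL(P||Q) = 2.09069 - 0.06220 = 2.02849 ≈ 2.0285 bits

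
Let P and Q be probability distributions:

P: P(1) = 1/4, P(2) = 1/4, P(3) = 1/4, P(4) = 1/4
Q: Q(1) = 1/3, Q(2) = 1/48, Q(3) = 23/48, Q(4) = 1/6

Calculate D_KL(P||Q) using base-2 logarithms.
0.7041 bits

D_KL(P||Q) = Σ P(x) log₂(P(x)/Q(x))

Computing term by term:
  P(1)·log₂(P(1)/Q(1)) = (1/4)·log₂((1/4)/(1/3)) = -0.10376
  P(2)·log₂(P(2)/Q(2)) = (1/4)·log₂((1/4)/(1/48)) = 0.89624
  P(3)·log₂(P(3)/Q(3)) = (1/4)·log₂((1/4)/(23/48)) = -0.23465
  P(4)·log₂(P(4)/Q(4)) = (1/4)·log₂((1/4)/(1/6)) = 0.14624

D_KL(P||Q) = -0.10376 + 0.89624 - 0.23465 + 0.14624 = 0.70407 ≈ 0.7041 bits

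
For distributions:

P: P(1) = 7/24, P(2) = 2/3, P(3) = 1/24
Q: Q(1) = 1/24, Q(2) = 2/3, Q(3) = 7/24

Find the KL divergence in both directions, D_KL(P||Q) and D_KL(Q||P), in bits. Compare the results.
D_KL(P||Q) = 0.7018 bits, D_KL(Q||P) = 0.7018 bits. The two directions give exactly the same value for this pair.

D_KL(P||Q) = Σ P(x) log₂(P(x)/Q(x))

Computing term by term:
  P(1)·log₂(P(1)/Q(1)) = (7/24)·log₂((7/24)/(1/24)) = 0.81881
  P(2)·log₂(P(2)/Q(2)) = (2/3)·log₂((2/3)/(2/3)) = 0.00000
  P(3)·log₂(P(3)/Q(3)) = (1/24)·log₂((1/24)/(7/24)) = -0.11697

D_KL(P||Q) = 0.81881 + 0.00000 - 0.11697 = 0.70184 ≈ 0.7018 bits

D_KL(Q||P) = Σ Q(x) log₂(Q(x)/P(x))

Computing term by term:
  Q(1)·log₂(Q(1)/P(1)) = (1/24)·log₂((1/24)/(7/24)) = -0.11697
  Q(2)·log₂(Q(2)/P(2)) = (2/3)·log₂((2/3)/(2/3)) = 0.00000
  Q(3)·log₂(Q(3)/P(3)) = (7/24)·log₂((7/24)/(1/24)) = 0.81881

D_KL(Q||P) = -0.11697 + 0.00000 + 0.81881 = 0.70184 ≈ 0.7018 bits

These ARE equal here. Q is P with outcomes relabeled (Q(1) = P(3), Q(3) = P(1)) by a relabeling that is its own inverse, so the two sums contain exactly the same terms in a different order. This is a special case — KL divergence is not symmetric in general: D_KL(P||Q) ≠ D_KL(Q||P) for most P, Q.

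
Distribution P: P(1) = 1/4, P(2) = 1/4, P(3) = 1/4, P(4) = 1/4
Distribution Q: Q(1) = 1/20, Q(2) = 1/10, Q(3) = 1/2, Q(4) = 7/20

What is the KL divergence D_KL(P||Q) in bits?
0.5396 bits

D_KL(P||Q) = Σ P(x) log₂(P(x)/Q(x))

Computing term by term:
  P(1)·log₂(P(1)/Q(1)) = (1/4)·log₂((1/4)/(1/20)) = 0.58048
  P(2)·log₂(P(2)/Q(2)) = (1/4)·log₂((1/4)/(1/10)) = 0.33048
  P(3)·log₂(P(3)/Q(3)) = (1/4)·log₂((1/4)/(1/2)) = -0.25000
  P(4)·log₂(P(4)/Q(4)) = (1/4)·log₂((1/4)/(7/20)) = -0.12136

D_KL(P||Q) = 0.58048 + 0.33048 - 0.25000 - 0.12136 = 0.53960 ≈ 0.5396 bits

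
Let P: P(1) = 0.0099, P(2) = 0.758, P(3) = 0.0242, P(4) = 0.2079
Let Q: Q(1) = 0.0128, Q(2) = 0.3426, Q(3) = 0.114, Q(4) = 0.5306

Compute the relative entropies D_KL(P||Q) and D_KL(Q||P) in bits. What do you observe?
D_KL(P||Q) = 0.5296 bits, D_KL(Q||P) = 0.5844 bits. The two directions give different values (D_KL(Q||P) exceeds D_KL(P||Q) by 0.0548 bits): KL divergence is asymmetric.

D_KL(P||Q) = Σ P(x) log₂(P(x)/Q(x))

Computing term by term:
  P(1)·log₂(P(1)/Q(1)) = 0.0099·log₂(0.0099/0.0128) = -0.00367
  P(2)·log₂(P(2)/Q(2)) = 0.758·log₂(0.758/0.3426) = 0.86842
  P(3)·log₂(P(3)/Q(3)) = 0.0242·log₂(0.0242/0.114) = -0.05411
  P(4)·log₂(P(4)/Q(4)) = 0.2079·log₂(0.2079/0.5306) = -0.28103

D_KL(P||Q) = -0.00367 + 0.86842 - 0.05411 - 0.28103 = 0.52961 ≈ 0.5296 bits

D_KL(Q||P) = Σ Q(x) log₂(Q(x)/P(x))

Computing term by term:
  Q(1)·log₂(Q(1)/P(1)) = 0.0128·log₂(0.0128/0.0099) = 0.00474
  Q(2)·log₂(Q(2)/P(2)) = 0.3426·log₂(0.3426/0.758) = -0.39251
  Q(3)·log₂(Q(3)/P(3)) = 0.114·log₂(0.114/0.0242) = 0.25490
  Q(4)·log₂(Q(4)/P(4)) = 0.5306·log₂(0.5306/0.2079) = 0.71723

D_KL(Q||P) = 0.00474 - 0.39251 + 0.25490 + 0.71723 = 0.58436 ≈ 0.5844 bits

These are NOT equal (difference: 0.0548 bits). KL divergence is asymmetric: D_KL(P||Q) ≠ D_KL(Q||P) in general.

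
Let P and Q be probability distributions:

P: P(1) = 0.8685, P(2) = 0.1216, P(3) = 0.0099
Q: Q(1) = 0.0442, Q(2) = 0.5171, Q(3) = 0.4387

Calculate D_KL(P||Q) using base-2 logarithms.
3.4233 bits

D_KL(P||Q) = Σ P(x) log₂(P(x)/Q(x))

Computing term by term:
  P(1)·log₂(P(1)/Q(1)) = 0.8685·log₂(0.8685/0.0442) = 3.73143
  P(2)·log₂(P(2)/Q(2)) = 0.1216·log₂(0.1216/0.5171) = -0.25394
  P(3)·log₂(P(3)/Q(3)) = 0.0099·log₂(0.0099/0.4387) = -0.05415

D_KL(P||Q) = 3.73143 - 0.25394 - 0.05415 = 3.42334 ≈ 3.4233 bits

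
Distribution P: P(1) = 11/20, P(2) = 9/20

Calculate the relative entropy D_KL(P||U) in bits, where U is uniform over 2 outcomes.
0.0072 bits

U(i) = 1/2 for all i

D_KL(P||U) = Σ P(x) log₂(P(x) / (1/2))
           = Σ P(x) log₂(P(x)) + log₂(2)
           = log₂(2) - H(P)

H(P) = -Σ P(x) log₂(P(x)):
  -P(1)·log₂(P(1)) = -(11/20)·log₂(11/20) = 0.47437
  -P(2)·log₂(P(2)) = -(9/20)·log₂(9/20) = 0.51840
H(P) = 0.47437 + 0.51840 = 0.99277 bits

log₂(2) = 1.00000 bits

D_KL(P||U) = 1.00000 - 0.99277 = 0.00723 ≈ 0.0072 bits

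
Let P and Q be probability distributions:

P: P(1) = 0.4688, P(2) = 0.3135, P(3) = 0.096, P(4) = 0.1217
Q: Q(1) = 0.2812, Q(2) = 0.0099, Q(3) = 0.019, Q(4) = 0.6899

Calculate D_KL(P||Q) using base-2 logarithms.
1.8282 bits

D_KL(P||Q) = Σ P(x) log₂(P(x)/Q(x))

Computing term by term:
  P(1)·log₂(P(1)/Q(1)) = 0.4688·log₂(0.4688/0.2812) = 0.34568
  P(2)·log₂(P(2)/Q(2)) = 0.3135·log₂(0.3135/0.0099) = 1.56276
  P(3)·log₂(P(3)/Q(3)) = 0.096·log₂(0.096/0.019) = 0.22436
  P(4)·log₂(P(4)/Q(4)) = 0.1217·log₂(0.1217/0.6899) = -0.30462

D_KL(P||Q) = 0.34568 + 1.56276 + 0.22436 - 0.30462 = 1.82818 ≈ 1.8282 bits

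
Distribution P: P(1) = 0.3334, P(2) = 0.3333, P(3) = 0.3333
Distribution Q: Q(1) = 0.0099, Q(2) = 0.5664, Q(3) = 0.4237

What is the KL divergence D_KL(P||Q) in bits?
1.3212 bits

D_KL(P||Q) = Σ P(x) log₂(P(x)/Q(x))

Computing term by term:
  P(1)·log₂(P(1)/Q(1)) = 0.3334·log₂(0.3334/0.0099) = 1.69157
  P(2)·log₂(P(2)/Q(2)) = 0.3333·log₂(0.3333/0.5664) = -0.25497
  P(3)·log₂(P(3)/Q(3)) = 0.3333·log₂(0.3333/0.4237) = -0.11540

D_KL(P||Q) = 1.69157 - 0.25497 - 0.11540 = 1.32120 ≈ 1.3212 bits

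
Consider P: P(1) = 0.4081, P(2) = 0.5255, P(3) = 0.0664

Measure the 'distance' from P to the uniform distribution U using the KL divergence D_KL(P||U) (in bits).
0.3097 bits

U(i) = 1/3 for all i

D_KL(P||U) = Σ P(x) log₂(P(x) / (1/3))
           = Σ P(x) log₂(P(x)) + log₂(3)
           = log₂(3) - H(P)

H(P) = -Σ P(x) log₂(P(x)):
  -P(1)·log₂(P(1)) = -(0.4081)·log₂(0.4081) = 0.52768
  -P(2)·log₂(P(2)) = -(0.5255)·log₂(0.5255) = 0.48779
  -P(3)·log₂(P(3)) = -(0.0664)·log₂(0.0664) = 0.25980
H(P) = 0.52768 + 0.48779 + 0.25980 = 1.27527 bits

log₂(3) = 1.58496 bits

D_KL(P||U) = 1.58496 - 1.27527 = 0.30969 ≈ 0.3097 bits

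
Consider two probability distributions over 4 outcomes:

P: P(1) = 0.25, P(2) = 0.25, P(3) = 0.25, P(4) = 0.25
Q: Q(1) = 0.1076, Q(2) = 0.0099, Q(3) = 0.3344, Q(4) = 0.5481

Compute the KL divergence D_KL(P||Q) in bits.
1.0806 bits

D_KL(P||Q) = Σ P(x) log₂(P(x)/Q(x))

Computing term by term:
  P(1)·log₂(P(1)/Q(1)) = 0.25·log₂(0.25/0.1076) = 0.30406
  P(2)·log₂(P(2)/Q(2)) = 0.25·log₂(0.25/0.0099) = 1.16459
  P(3)·log₂(P(3)/Q(3)) = 0.25·log₂(0.25/0.3344) = -0.10491
  P(4)·log₂(P(4)/Q(4)) = 0.25·log₂(0.25/0.5481) = -0.28313

D_KL(P||Q) = 0.30406 + 1.16459 - 0.10491 - 0.28313 = 1.08061 ≈ 1.0806 bits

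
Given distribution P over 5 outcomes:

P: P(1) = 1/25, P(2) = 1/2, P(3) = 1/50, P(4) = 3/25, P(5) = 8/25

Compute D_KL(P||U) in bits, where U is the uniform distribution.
0.6302 bits

U(i) = 1/5 for all i

D_KL(P||U) = Σ P(x) log₂(P(x) / (1/5))
           = Σ P(x) log₂(P(x)) + log₂(5)
           = log₂(5) - H(P)

H(P) = -Σ P(x) log₂(P(x)):
  -P(1)·log₂(P(1)) = -(1/25)·log₂(1/25) = 0.18575
  -P(2)·log₂(P(2)) = -(1/2)·log₂(1/2) = 0.50000
  -P(3)·log₂(P(3)) = -(1/50)·log₂(1/50) = 0.11288
  -P(4)·log₂(P(4)) = -(3/25)·log₂(3/25) = 0.36707
  -P(5)·log₂(P(5)) = -(8/25)·log₂(8/25) = 0.52603
H(P) = 0.18575 + 0.50000 + 0.11288 + 0.36707 + 0.52603 = 1.69173 bits

log₂(5) = 2.32193 bits

D_KL(P||U) = 2.32193 - 1.69173 = 0.63020 ≈ 0.6302 bits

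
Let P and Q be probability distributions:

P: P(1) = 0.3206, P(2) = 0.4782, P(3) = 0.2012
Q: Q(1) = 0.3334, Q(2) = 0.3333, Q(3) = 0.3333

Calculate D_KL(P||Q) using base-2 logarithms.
0.0844 bits

D_KL(P||Q) = Σ P(x) log₂(P(x)/Q(x))

Computing term by term:
  P(1)·log₂(P(1)/Q(1)) = 0.3206·log₂(0.3206/0.3334) = -0.01811
  P(2)·log₂(P(2)/Q(2)) = 0.4782·log₂(0.4782/0.3333) = 0.24904
  P(3)·log₂(P(3)/Q(3)) = 0.2012·log₂(0.2012/0.3333) = -0.14651

D_KL(P||Q) = -0.01811 + 0.24904 - 0.14651 = 0.08442 ≈ 0.0844 bits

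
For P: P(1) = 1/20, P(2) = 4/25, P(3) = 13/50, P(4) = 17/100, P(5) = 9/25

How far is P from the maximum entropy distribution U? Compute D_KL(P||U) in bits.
0.2123 bits

U(i) = 1/5 for all i

D_KL(P||U) = Σ P(x) log₂(P(x) / (1/5))
           = Σ P(x) log₂(P(x)) + log₂(5)
           = log₂(5) - H(P)

H(P) = -Σ P(x) log₂(P(x)):
  -P(1)·log₂(P(1)) = -(1/20)·log₂(1/20) = 0.21610
  -P(2)·log₂(P(2)) = -(4/25)·log₂(4/25) = 0.42302
  -P(3)·log₂(P(3)) = -(13/50)·log₂(13/50) = 0.50529
  -P(4)·log₂(P(4)) = -(17/100)·log₂(17/100) = 0.43459
  -P(5)·log₂(P(5)) = -(9/25)·log₂(9/25) = 0.53062
H(P) = 0.21610 + 0.42302 + 0.50529 + 0.43459 + 0.53062 = 2.10962 bits

log₂(5) = 2.32193 bits

D_KL(P||U) = 2.32193 - 2.10962 = 0.21231 ≈ 0.2123 bits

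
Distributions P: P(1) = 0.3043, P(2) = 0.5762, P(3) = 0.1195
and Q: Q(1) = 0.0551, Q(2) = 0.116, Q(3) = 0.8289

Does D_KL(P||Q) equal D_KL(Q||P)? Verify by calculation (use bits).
D_KL(P||Q) = 1.7487 bits, D_KL(Q||P) = 1.9120 bits. No — D_KL(P||Q) ≠ D_KL(Q||P) for this pair.

D_KL(P||Q) = Σ P(x) log₂(P(x)/Q(x))

Computing term by term:
  P(1)·log₂(P(1)/Q(1)) = 0.3043·log₂(0.3043/0.0551) = 0.75021
  P(2)·log₂(P(2)/Q(2)) = 0.5762·log₂(0.5762/0.116) = 1.33243
  P(3)·log₂(P(3)/Q(3)) = 0.1195·log₂(0.1195/0.8289) = -0.33391

D_KL(P||Q) = 0.75021 + 1.33243 - 0.33391 = 1.74873 ≈ 1.7487 bits

D_KL(Q||P) = Σ Q(x) log₂(Q(x)/P(x))

Computing term by term:
  Q(1)·log₂(Q(1)/P(1)) = 0.0551·log₂(0.0551/0.3043) = -0.13584
  Q(2)·log₂(Q(2)/P(2)) = 0.116·log₂(0.116/0.5762) = -0.26824
  Q(3)·log₂(Q(3)/P(3)) = 0.8289·log₂(0.8289/0.1195) = 2.31610

D_KL(Q||P) = -0.13584 - 0.26824 + 2.31610 = 1.91202 ≈ 1.9120 bits

These are NOT equal (difference: 0.1633 bits). KL divergence is asymmetric: D_KL(P||Q) ≠ D_KL(Q||P) in general.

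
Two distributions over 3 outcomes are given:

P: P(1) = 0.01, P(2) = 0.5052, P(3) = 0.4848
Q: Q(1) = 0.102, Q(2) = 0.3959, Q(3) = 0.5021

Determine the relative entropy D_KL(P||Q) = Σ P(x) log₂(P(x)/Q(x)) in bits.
0.1197 bits

D_KL(P||Q) = Σ P(x) log₂(P(x)/Q(x))

Computing term by term:
  P(1)·log₂(P(1)/Q(1)) = 0.01·log₂(0.01/0.102) = -0.03350
  P(2)·log₂(P(2)/Q(2)) = 0.5052·log₂(0.5052/0.3959) = 0.17769
  P(3)·log₂(P(3)/Q(3)) = 0.4848·log₂(0.4848/0.5021) = -0.02452

D_KL(P||Q) = -0.03350 + 0.17769 - 0.02452 = 0.11967 ≈ 0.1197 bits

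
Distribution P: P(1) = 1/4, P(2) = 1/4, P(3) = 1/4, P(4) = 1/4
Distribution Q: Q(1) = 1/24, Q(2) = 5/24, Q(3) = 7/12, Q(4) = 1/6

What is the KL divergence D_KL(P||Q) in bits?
0.5526 bits

D_KL(P||Q) = Σ P(x) log₂(P(x)/Q(x))

Computing term by term:
  P(1)·log₂(P(1)/Q(1)) = (1/4)·log₂((1/4)/(1/24)) = 0.64624
  P(2)·log₂(P(2)/Q(2)) = (1/4)·log₂((1/4)/(5/24)) = 0.06576
  P(3)·log₂(P(3)/Q(3)) = (1/4)·log₂((1/4)/(7/12)) = -0.30560
  P(4)·log₂(P(4)/Q(4)) = (1/4)·log₂((1/4)/(1/6)) = 0.14624

D_KL(P||Q) = 0.64624 + 0.06576 - 0.30560 + 0.14624 = 0.55264 ≈ 0.5526 bits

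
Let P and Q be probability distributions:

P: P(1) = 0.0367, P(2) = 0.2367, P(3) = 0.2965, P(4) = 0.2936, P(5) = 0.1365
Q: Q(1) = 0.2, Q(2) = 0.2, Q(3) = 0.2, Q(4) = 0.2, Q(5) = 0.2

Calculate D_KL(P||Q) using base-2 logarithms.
0.2236 bits

D_KL(P||Q) = Σ P(x) log₂(P(x)/Q(x))

Computing term by term:
  P(1)·log₂(P(1)/Q(1)) = 0.0367·log₂(0.0367/0.2) = -0.08977
  P(2)·log₂(P(2)/Q(2)) = 0.2367·log₂(0.2367/0.2) = 0.05753
  P(3)·log₂(P(3)/Q(3)) = 0.2965·log₂(0.2965/0.2) = 0.16842
  P(4)·log₂(P(4)/Q(4)) = 0.2936·log₂(0.2936/0.2) = 0.16261
  P(5)·log₂(P(5)/Q(5)) = 0.1365·log₂(0.1365/0.2) = -0.07523

D_KL(P||Q) = -0.08977 + 0.05753 + 0.16842 + 0.16261 - 0.07523 = 0.22356 ≈ 0.2236 bits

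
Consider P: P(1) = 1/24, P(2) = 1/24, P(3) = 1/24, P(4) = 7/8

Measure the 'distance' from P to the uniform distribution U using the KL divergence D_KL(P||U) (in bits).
1.2583 bits

U(i) = 1/4 for all i

D_KL(P||U) = Σ P(x) log₂(P(x) / (1/4))
           = Σ P(x) log₂(P(x)) + log₂(4)
           = log₂(4) - H(P)

H(P) = -Σ P(x) log₂(P(x)):
  -P(1)·log₂(P(1)) = -(1/24)·log₂(1/24) = 0.19104
  -P(2)·log₂(P(2)) = -(1/24)·log₂(1/24) = 0.19104
  -P(3)·log₂(P(3)) = -(1/24)·log₂(1/24) = 0.19104
  -P(4)·log₂(P(4)) = -(7/8)·log₂(7/8) = 0.16856
H(P) = 0.19104 + 0.19104 + 0.19104 + 0.16856 = 0.74168 bits

log₂(4) = 2.00000 bits

D_KL(P||U) = 2.00000 - 0.74168 = 1.25832 ≈ 1.2583 bits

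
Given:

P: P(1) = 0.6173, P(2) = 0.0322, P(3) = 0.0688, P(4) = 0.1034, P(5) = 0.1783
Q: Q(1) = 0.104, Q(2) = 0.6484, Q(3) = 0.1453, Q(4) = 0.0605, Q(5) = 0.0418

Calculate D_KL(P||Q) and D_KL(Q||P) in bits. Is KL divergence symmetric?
D_KL(P||Q) = 1.8255 bits, D_KL(Q||P) = 2.5639 bits. No, KL divergence is not symmetric.

D_KL(P||Q) = Σ P(x) log₂(P(x)/Q(x))

Computing term by term:
  P(1)·log₂(P(1)/Q(1)) = 0.6173·log₂(0.6173/0.104) = 1.58608
  P(2)·log₂(P(2)/Q(2)) = 0.0322·log₂(0.0322/0.6484) = -0.13948
  P(3)·log₂(P(3)/Q(3)) = 0.0688·log₂(0.0688/0.1453) = -0.07420
  P(4)·log₂(P(4)/Q(4)) = 0.1034·log₂(0.1034/0.0605) = 0.07995
  P(5)·log₂(P(5)/Q(5)) = 0.1783·log₂(0.1783/0.0418) = 0.37313

D_KL(P||Q) = 1.58608 - 0.13948 - 0.07420 + 0.07995 + 0.37313 = 1.82548 ≈ 1.8255 bits

D_KL(Q||P) = Σ Q(x) log₂(Q(x)/P(x))

Computing term by term:
  Q(1)·log₂(Q(1)/P(1)) = 0.104·log₂(0.104/0.6173) = -0.26722
  Q(2)·log₂(Q(2)/P(2)) = 0.6484·log₂(0.6484/0.0322) = 2.80871
  Q(3)·log₂(Q(3)/P(3)) = 0.1453·log₂(0.1453/0.0688) = 0.15671
  Q(4)·log₂(Q(4)/P(4)) = 0.0605·log₂(0.0605/0.1034) = -0.04678
  Q(5)·log₂(Q(5)/P(5)) = 0.0418·log₂(0.0418/0.1783) = -0.08748

D_KL(Q||P) = -0.26722 + 2.80871 + 0.15671 - 0.04678 - 0.08748 = 2.56394 ≈ 2.5639 bits

These are NOT equal (difference: 0.7384 bits). KL divergence is asymmetric: D_KL(P||Q) ≠ D_KL(Q||P) in general.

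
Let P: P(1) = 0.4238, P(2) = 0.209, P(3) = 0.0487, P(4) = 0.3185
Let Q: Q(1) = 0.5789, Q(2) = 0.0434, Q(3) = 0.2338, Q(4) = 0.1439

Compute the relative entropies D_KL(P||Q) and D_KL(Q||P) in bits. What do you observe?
D_KL(P||Q) = 0.5381 bits, D_KL(Q||P) = 0.5263 bits. The two directions give different values (D_KL(P||Q) exceeds D_KL(Q||P) by 0.0118 bits): KL divergence is asymmetric.

D_KL(P||Q) = Σ P(x) log₂(P(x)/Q(x))

Computing term by term:
  P(1)·log₂(P(1)/Q(1)) = 0.4238·log₂(0.4238/0.5789) = -0.19068
  P(2)·log₂(P(2)/Q(2)) = 0.209·log₂(0.209/0.0434) = 0.47396
  P(3)·log₂(P(3)/Q(3)) = 0.0487·log₂(0.0487/0.2338) = -0.11022
  P(4)·log₂(P(4)/Q(4)) = 0.3185·log₂(0.3185/0.1439) = 0.36507

D_KL(P||Q) = -0.19068 + 0.47396 - 0.11022 + 0.36507 = 0.53813 ≈ 0.5381 bits

D_KL(Q||P) = Σ Q(x) log₂(Q(x)/P(x))

Computing term by term:
  Q(1)·log₂(Q(1)/P(1)) = 0.5789·log₂(0.5789/0.4238) = 0.26046
  Q(2)·log₂(Q(2)/P(2)) = 0.0434·log₂(0.0434/0.209) = -0.09842
  Q(3)·log₂(Q(3)/P(3)) = 0.2338·log₂(0.2338/0.0487) = 0.52916
  Q(4)·log₂(Q(4)/P(4)) = 0.1439·log₂(0.1439/0.3185) = -0.16494

D_KL(Q||P) = 0.26046 - 0.09842 + 0.52916 - 0.16494 = 0.52626 ≈ 0.5263 bits

These are NOT equal (difference: 0.0118 bits). KL divergence is asymmetric: D_KL(P||Q) ≠ D_KL(Q||P) in general.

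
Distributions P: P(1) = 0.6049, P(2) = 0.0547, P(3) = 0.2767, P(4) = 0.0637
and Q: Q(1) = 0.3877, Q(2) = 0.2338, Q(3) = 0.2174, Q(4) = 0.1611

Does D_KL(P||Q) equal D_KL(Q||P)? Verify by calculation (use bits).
D_KL(P||Q) = 0.2846 bits, D_KL(Q||P) = 0.3812 bits. No — D_KL(P||Q) ≠ D_KL(Q||P) for this pair.

D_KL(P||Q) = Σ P(x) log₂(P(x)/Q(x))

Computing term by term:
  P(1)·log₂(P(1)/Q(1)) = 0.6049·log₂(0.6049/0.3877) = 0.38820
  P(2)·log₂(P(2)/Q(2)) = 0.0547·log₂(0.0547/0.2338) = -0.11463
  P(3)·log₂(P(3)/Q(3)) = 0.2767·log₂(0.2767/0.2174) = 0.09628
  P(4)·log₂(P(4)/Q(4)) = 0.0637·log₂(0.0637/0.1611) = -0.08527

D_KL(P||Q) = 0.38820 - 0.11463 + 0.09628 - 0.08527 = 0.28458 ≈ 0.2846 bits

D_KL(Q||P) = Σ Q(x) log₂(Q(x)/P(x))

Computing term by term:
  Q(1)·log₂(Q(1)/P(1)) = 0.3877·log₂(0.3877/0.6049) = -0.24881
  Q(2)·log₂(Q(2)/P(2)) = 0.2338·log₂(0.2338/0.0547) = 0.48997
  Q(3)·log₂(Q(3)/P(3)) = 0.2174·log₂(0.2174/0.2767) = -0.07565
  Q(4)·log₂(Q(4)/P(4)) = 0.1611·log₂(0.1611/0.0637) = 0.21565

D_KL(Q||P) = -0.24881 + 0.48997 - 0.07565 + 0.21565 = 0.38116 ≈ 0.3812 bits

These are NOT equal (difference: 0.0966 bits). KL divergence is asymmetric: D_KL(P||Q) ≠ D_KL(Q||P) in general.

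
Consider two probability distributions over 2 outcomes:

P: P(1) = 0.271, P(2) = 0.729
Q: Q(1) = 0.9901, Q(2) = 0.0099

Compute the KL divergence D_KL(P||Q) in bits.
4.0149 bits

D_KL(P||Q) = Σ P(x) log₂(P(x)/Q(x))

Computing term by term:
  P(1)·log₂(P(1)/Q(1)) = 0.271·log₂(0.271/0.9901) = -0.50658
  P(2)·log₂(P(2)/Q(2)) = 0.729·log₂(0.729/0.0099) = 4.52151

D_KL(P||Q) = -0.50658 + 4.52151 = 4.01493 ≈ 4.0149 bits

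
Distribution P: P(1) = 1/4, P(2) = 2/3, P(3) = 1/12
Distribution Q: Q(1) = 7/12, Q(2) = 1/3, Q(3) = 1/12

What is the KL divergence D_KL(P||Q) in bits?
0.3611 bits

D_KL(P||Q) = Σ P(x) log₂(P(x)/Q(x))

Computing term by term:
  P(1)·log₂(P(1)/Q(1)) = (1/4)·log₂((1/4)/(7/12)) = -0.30560
  P(2)·log₂(P(2)/Q(2)) = (2/3)·log₂((2/3)/(1/3)) = 0.66667
  P(3)·log₂(P(3)/Q(3)) = (1/12)·log₂((1/12)/(1/12)) = 0.00000

D_KL(P||Q) = -0.30560 + 0.66667 + 0.00000 = 0.36107 ≈ 0.3611 bits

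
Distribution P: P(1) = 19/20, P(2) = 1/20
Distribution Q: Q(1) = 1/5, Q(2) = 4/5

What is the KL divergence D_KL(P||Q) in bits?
1.9355 bits

D_KL(P||Q) = Σ P(x) log₂(P(x)/Q(x))

Computing term by term:
  P(1)·log₂(P(1)/Q(1)) = (19/20)·log₂((19/20)/(1/5)) = 2.13553
  P(2)·log₂(P(2)/Q(2)) = (1/20)·log₂((1/20)/(4/5)) = -0.20000

D_KL(P||Q) = 2.13553 - 0.20000 = 1.93553 ≈ 1.9355 bits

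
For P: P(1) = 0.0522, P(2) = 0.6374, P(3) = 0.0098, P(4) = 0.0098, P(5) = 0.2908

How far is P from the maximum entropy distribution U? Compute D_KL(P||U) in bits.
1.0365 bits

U(i) = 1/5 for all i

D_KL(P||U) = Σ P(x) log₂(P(x) / (1/5))
           = Σ P(x) log₂(P(x)) + log₂(5)
           = log₂(5) - H(P)

H(P) = -Σ P(x) log₂(P(x)):
  -P(1)·log₂(P(1)) = -(0.0522)·log₂(0.0522) = 0.22236
  -P(2)·log₂(P(2)) = -(0.6374)·log₂(0.6374) = 0.41414
  -P(3)·log₂(P(3)) = -(0.0098)·log₂(0.0098) = 0.06540
  -P(4)·log₂(P(4)) = -(0.0098)·log₂(0.0098) = 0.06540
  -P(5)·log₂(P(5)) = -(0.2908)·log₂(0.2908) = 0.51818
H(P) = 0.22236 + 0.41414 + 0.06540 + 0.06540 + 0.51818 = 1.28548 bits

log₂(5) = 2.32193 bits

D_KL(P||U) = 2.32193 - 1.28548 = 1.03645 ≈ 1.0365 bits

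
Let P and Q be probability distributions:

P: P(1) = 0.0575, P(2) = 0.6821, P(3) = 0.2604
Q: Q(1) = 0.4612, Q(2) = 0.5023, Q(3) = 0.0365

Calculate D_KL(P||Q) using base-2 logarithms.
0.8666 bits

D_KL(P||Q) = Σ P(x) log₂(P(x)/Q(x))

Computing term by term:
  P(1)·log₂(P(1)/Q(1)) = 0.0575·log₂(0.0575/0.4612) = -0.17272
  P(2)·log₂(P(2)/Q(2)) = 0.6821·log₂(0.6821/0.5023) = 0.30110
  P(3)·log₂(P(3)/Q(3)) = 0.2604·log₂(0.2604/0.0365) = 0.73817

D_KL(P||Q) = -0.17272 + 0.30110 + 0.73817 = 0.86655 ≈ 0.8666 bits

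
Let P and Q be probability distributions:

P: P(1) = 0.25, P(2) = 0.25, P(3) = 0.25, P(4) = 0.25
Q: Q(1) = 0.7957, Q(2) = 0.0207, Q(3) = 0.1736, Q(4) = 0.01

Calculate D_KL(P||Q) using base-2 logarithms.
1.7735 bits

D_KL(P||Q) = Σ P(x) log₂(P(x)/Q(x))

Computing term by term:
  P(1)·log₂(P(1)/Q(1)) = 0.25·log₂(0.25/0.7957) = -0.41757
  P(2)·log₂(P(2)/Q(2)) = 0.25·log₂(0.25/0.0207) = 0.89856
  P(3)·log₂(P(3)/Q(3)) = 0.25·log₂(0.25/0.1736) = 0.13154
  P(4)·log₂(P(4)/Q(4)) = 0.25·log₂(0.25/0.01) = 1.16096

D_KL(P||Q) = -0.41757 + 0.89856 + 0.13154 + 1.16096 = 1.77349 ≈ 1.7735 bits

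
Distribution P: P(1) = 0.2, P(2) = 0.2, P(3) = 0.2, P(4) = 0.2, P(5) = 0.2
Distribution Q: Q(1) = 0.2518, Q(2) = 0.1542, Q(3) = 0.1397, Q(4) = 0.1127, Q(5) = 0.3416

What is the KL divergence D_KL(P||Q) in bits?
0.1232 bits

D_KL(P||Q) = Σ P(x) log₂(P(x)/Q(x))

Computing term by term:
  P(1)·log₂(P(1)/Q(1)) = 0.2·log₂(0.2/0.2518) = -0.06646
  P(2)·log₂(P(2)/Q(2)) = 0.2·log₂(0.2/0.1542) = 0.07504
  P(3)·log₂(P(3)/Q(3)) = 0.2·log₂(0.2/0.1397) = 0.10353
  P(4)·log₂(P(4)/Q(4)) = 0.2·log₂(0.2/0.1127) = 0.16550
  P(5)·log₂(P(5)/Q(5)) = 0.2·log₂(0.2/0.3416) = -0.15446

D_KL(P||Q) = -0.06646 + 0.07504 + 0.10353 + 0.16550 - 0.15446 = 0.12315 ≈ 0.1232 bits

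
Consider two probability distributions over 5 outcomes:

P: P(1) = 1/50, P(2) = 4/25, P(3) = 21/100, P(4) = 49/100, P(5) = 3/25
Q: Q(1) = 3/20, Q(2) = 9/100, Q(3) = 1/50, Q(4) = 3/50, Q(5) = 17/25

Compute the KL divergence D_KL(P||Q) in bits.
1.9713 bits

D_KL(P||Q) = Σ P(x) log₂(P(x)/Q(x))

Computing term by term:
  P(1)·log₂(P(1)/Q(1)) = (1/50)·log₂((1/50)/(3/20)) = -0.05814
  P(2)·log₂(P(2)/Q(2)) = (4/25)·log₂((4/25)/(9/100)) = 0.13281
  P(3)·log₂(P(3)/Q(3)) = (21/100)·log₂((21/100)/(1/50)) = 0.71239
  P(4)·log₂(P(4)/Q(4)) = (49/100)·log₂((49/100)/(3/50)) = 1.48458
  P(5)·log₂(P(5)/Q(5)) = (3/25)·log₂((3/25)/(17/25)) = -0.30030

D_KL(P||Q) = -0.05814 + 0.13281 + 0.71239 + 1.48458 - 0.30030 = 1.97134 ≈ 1.9713 bits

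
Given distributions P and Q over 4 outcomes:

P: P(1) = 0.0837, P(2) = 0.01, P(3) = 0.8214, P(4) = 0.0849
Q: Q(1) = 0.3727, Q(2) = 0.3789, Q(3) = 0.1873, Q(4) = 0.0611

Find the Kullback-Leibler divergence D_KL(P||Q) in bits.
1.5593 bits

D_KL(P||Q) = Σ P(x) log₂(P(x)/Q(x))

Computing term by term:
  P(1)·log₂(P(1)/Q(1)) = 0.0837·log₂(0.0837/0.3727) = -0.18035
  P(2)·log₂(P(2)/Q(2)) = 0.01·log₂(0.01/0.3789) = -0.05244
  P(3)·log₂(P(3)/Q(3)) = 0.8214·log₂(0.8214/0.1873) = 1.75183
  P(4)·log₂(P(4)/Q(4)) = 0.0849·log₂(0.0849/0.0611) = 0.04029

D_KL(P||Q) = -0.18035 - 0.05244 + 1.75183 + 0.04029 = 1.55933 ≈ 1.5593 bits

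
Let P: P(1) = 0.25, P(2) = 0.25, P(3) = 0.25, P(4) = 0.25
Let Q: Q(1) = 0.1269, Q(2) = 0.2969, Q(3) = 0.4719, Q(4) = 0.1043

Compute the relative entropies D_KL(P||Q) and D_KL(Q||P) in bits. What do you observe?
D_KL(P||Q) = 0.2687 bits, D_KL(Q||P) = 0.2505 bits. The two directions give different values (D_KL(P||Q) exceeds D_KL(Q||P) by 0.0182 bits): KL divergence is asymmetric.

D_KL(P||Q) = Σ P(x) log₂(P(x)/Q(x))

Computing term by term:
  P(1)·log₂(P(1)/Q(1)) = 0.25·log₂(0.25/0.1269) = 0.24456
  P(2)·log₂(P(2)/Q(2)) = 0.25·log₂(0.25/0.2969) = -0.06201
  P(3)·log₂(P(3)/Q(3)) = 0.25·log₂(0.25/0.4719) = -0.22914
  P(4)·log₂(P(4)/Q(4)) = 0.25·log₂(0.25/0.1043) = 0.31530

D_KL(P||Q) = 0.24456 - 0.06201 - 0.22914 + 0.31530 = 0.26871 ≈ 0.2687 bits

D_KL(Q||P) = Σ Q(x) log₂(Q(x)/P(x))

Computing term by term:
  Q(1)·log₂(Q(1)/P(1)) = 0.1269·log₂(0.1269/0.25) = -0.12414
  Q(2)·log₂(Q(2)/P(2)) = 0.2969·log₂(0.2969/0.25) = 0.07365
  Q(3)·log₂(Q(3)/P(3)) = 0.4719·log₂(0.4719/0.25) = 0.43252
  Q(4)·log₂(Q(4)/P(4)) = 0.1043·log₂(0.1043/0.25) = -0.13154

D_KL(Q||P) = -0.12414 + 0.07365 + 0.43252 - 0.13154 = 0.25049 ≈ 0.2505 bits

These are NOT equal (difference: 0.0182 bits). KL divergence is asymmetric: D_KL(P||Q) ≠ D_KL(Q||P) in general.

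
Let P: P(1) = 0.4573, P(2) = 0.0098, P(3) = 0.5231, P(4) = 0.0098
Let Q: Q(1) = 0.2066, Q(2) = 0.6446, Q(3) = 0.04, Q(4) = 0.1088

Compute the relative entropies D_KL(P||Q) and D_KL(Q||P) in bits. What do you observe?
D_KL(P||Q) = 2.3712 bits, D_KL(Q||P) = 3.8857 bits. The two directions give different values (D_KL(Q||P) exceeds D_KL(P||Q) by 1.5145 bits): KL divergence is asymmetric.

D_KL(P||Q) = Σ P(x) log₂(P(x)/Q(x))

Computing term by term:
  P(1)·log₂(P(1)/Q(1)) = 0.4573·log₂(0.4573/0.2066) = 0.52420
  P(2)·log₂(P(2)/Q(2)) = 0.0098·log₂(0.0098/0.6446) = -0.05919
  P(3)·log₂(P(3)/Q(3)) = 0.5231·log₂(0.5231/0.04) = 1.94019
  P(4)·log₂(P(4)/Q(4)) = 0.0098·log₂(0.0098/0.1088) = -0.03403

D_KL(P||Q) = 0.52420 - 0.05919 + 1.94019 - 0.03403 = 2.37117 ≈ 2.3712 bits

D_KL(Q||P) = Σ Q(x) log₂(Q(x)/P(x))

Computing term by term:
  Q(1)·log₂(Q(1)/P(1)) = 0.2066·log₂(0.2066/0.4573) = -0.23683
  Q(2)·log₂(Q(2)/P(2)) = 0.6446·log₂(0.6446/0.0098) = 3.89305
  Q(3)·log₂(Q(3)/P(3)) = 0.04·log₂(0.04/0.5231) = -0.14836
  Q(4)·log₂(Q(4)/P(4)) = 0.1088·log₂(0.1088/0.0098) = 0.37784

D_KL(Q||P) = -0.23683 + 3.89305 - 0.14836 + 0.37784 = 3.88570 ≈ 3.8857 bits

These are NOT equal (difference: 1.5145 bits). KL divergence is asymmetric: D_KL(P||Q) ≠ D_KL(Q||P) in general.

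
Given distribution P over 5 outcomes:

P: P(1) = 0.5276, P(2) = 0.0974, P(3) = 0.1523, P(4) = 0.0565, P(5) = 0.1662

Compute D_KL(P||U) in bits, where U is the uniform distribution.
0.4300 bits

U(i) = 1/5 for all i

D_KL(P||U) = Σ P(x) log₂(P(x) / (1/5))
           = Σ P(x) log₂(P(x)) + log₂(5)
           = log₂(5) - H(P)

H(P) = -Σ P(x) log₂(P(x)):
  -P(1)·log₂(P(1)) = -(0.5276)·log₂(0.5276) = 0.48670
  -P(2)·log₂(P(2)) = -(0.0974)·log₂(0.0974) = 0.32726
  -P(3)·log₂(P(3)) = -(0.1523)·log₂(0.1523) = 0.41350
  -P(4)·log₂(P(4)) = -(0.0565)·log₂(0.0565) = 0.23423
  -P(5)·log₂(P(5)) = -(0.1662)·log₂(0.1662) = 0.43029
H(P) = 0.48670 + 0.32726 + 0.41350 + 0.23423 + 0.43029 = 1.89198 bits

log₂(5) = 2.32193 bits

D_KL(P||U) = 2.32193 - 1.89198 = 0.42995 ≈ 0.4300 bits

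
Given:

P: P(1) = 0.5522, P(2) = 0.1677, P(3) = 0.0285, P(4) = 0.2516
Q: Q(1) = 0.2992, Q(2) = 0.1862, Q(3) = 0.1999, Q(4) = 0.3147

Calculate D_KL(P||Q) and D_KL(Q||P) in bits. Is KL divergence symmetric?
D_KL(P||Q) = 0.3016 bits, D_KL(Q||P) = 0.4270 bits. No, KL divergence is not symmetric.

D_KL(P||Q) = Σ P(x) log₂(P(x)/Q(x))

Computing term by term:
  P(1)·log₂(P(1)/Q(1)) = 0.5522·log₂(0.5522/0.2992) = 0.48819
  P(2)·log₂(P(2)/Q(2)) = 0.1677·log₂(0.1677/0.1862) = -0.02532
  P(3)·log₂(P(3)/Q(3)) = 0.0285·log₂(0.0285/0.1999) = -0.08009
  P(4)·log₂(P(4)/Q(4)) = 0.2516·log₂(0.2516/0.3147) = -0.08123

D_KL(P||Q) = 0.48819 - 0.02532 - 0.08009 - 0.08123 = 0.30155 ≈ 0.3016 bits

D_KL(Q||P) = Σ Q(x) log₂(Q(x)/P(x))

Computing term by term:
  Q(1)·log₂(Q(1)/P(1)) = 0.2992·log₂(0.2992/0.5522) = -0.26452
  Q(2)·log₂(Q(2)/P(2)) = 0.1862·log₂(0.1862/0.1677) = 0.02811
  Q(3)·log₂(Q(3)/P(3)) = 0.1999·log₂(0.1999/0.0285) = 0.56177
  Q(4)·log₂(Q(4)/P(4)) = 0.3147·log₂(0.3147/0.2516) = 0.10160

D_KL(Q||P) = -0.26452 + 0.02811 + 0.56177 + 0.10160 = 0.42696 ≈ 0.4270 bits

These are NOT equal (difference: 0.1254 bits). KL divergence is asymmetric: D_KL(P||Q) ≠ D_KL(Q||P) in general.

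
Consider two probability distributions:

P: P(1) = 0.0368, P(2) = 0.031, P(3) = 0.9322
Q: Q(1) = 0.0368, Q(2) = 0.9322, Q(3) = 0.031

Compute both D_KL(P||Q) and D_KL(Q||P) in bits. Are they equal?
D_KL(P||Q) = 4.4252 bits, D_KL(Q||P) = 4.4252 bits. Yes, in this case they are equal (although KL divergence is not symmetric in general).

D_KL(P||Q) = Σ P(x) log₂(P(x)/Q(x))

Computing term by term:
  P(1)·log₂(P(1)/Q(1)) = 0.0368·log₂(0.0368/0.0368) = 0.00000
  P(2)·log₂(P(2)/Q(2)) = 0.031·log₂(0.031/0.9322) = -0.15222
  P(3)·log₂(P(3)/Q(3)) = 0.9322·log₂(0.9322/0.031) = 4.57738

D_KL(P||Q) = 0.00000 - 0.15222 + 4.57738 = 4.42516 ≈ 4.4252 bits

D_KL(Q||P) = Σ Q(x) log₂(Q(x)/P(x))

Computing term by term:
  Q(1)·log₂(Q(1)/P(1)) = 0.0368·log₂(0.0368/0.0368) = 0.00000
  Q(2)·log₂(Q(2)/P(2)) = 0.9322·log₂(0.9322/0.031) = 4.57738
  Q(3)·log₂(Q(3)/P(3)) = 0.031·log₂(0.031/0.9322) = -0.15222

D_KL(Q||P) = 0.00000 + 4.57738 - 0.15222 = 4.42516 ≈ 4.4252 bits

These ARE equal here. Q is P with outcomes relabeled (Q(2) = P(3), Q(3) = P(2)) by a relabeling that is its own inverse, so the two sums contain exactly the same terms in a different order. This is a special case — KL divergence is not symmetric in general: D_KL(P||Q) ≠ D_KL(Q||P) for most P, Q.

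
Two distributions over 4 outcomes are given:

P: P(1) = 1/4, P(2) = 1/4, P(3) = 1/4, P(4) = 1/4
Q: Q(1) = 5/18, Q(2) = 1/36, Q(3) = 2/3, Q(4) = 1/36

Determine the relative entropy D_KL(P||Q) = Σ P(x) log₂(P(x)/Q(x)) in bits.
1.1932 bits

D_KL(P||Q) = Σ P(x) log₂(P(x)/Q(x))

Computing term by term:
  P(1)·log₂(P(1)/Q(1)) = (1/4)·log₂((1/4)/(5/18)) = -0.03800
  P(2)·log₂(P(2)/Q(2)) = (1/4)·log₂((1/4)/(1/36)) = 0.79248
  P(3)·log₂(P(3)/Q(3)) = (1/4)·log₂((1/4)/(2/3)) = -0.35376
  P(4)·log₂(P(4)/Q(4)) = (1/4)·log₂((1/4)/(1/36)) = 0.79248

D_KL(P||Q) = -0.03800 + 0.79248 - 0.35376 + 0.79248 = 1.19320 ≈ 1.1932 bits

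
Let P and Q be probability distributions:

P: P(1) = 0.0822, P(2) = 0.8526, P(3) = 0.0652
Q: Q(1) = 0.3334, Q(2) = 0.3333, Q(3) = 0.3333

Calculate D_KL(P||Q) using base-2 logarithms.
0.8358 bits

D_KL(P||Q) = Σ P(x) log₂(P(x)/Q(x))

Computing term by term:
  P(1)·log₂(P(1)/Q(1)) = 0.0822·log₂(0.0822/0.3334) = -0.16605
  P(2)·log₂(P(2)/Q(2)) = 0.8526·log₂(0.8526/0.3333) = 1.15531
  P(3)·log₂(P(3)/Q(3)) = 0.0652·log₂(0.0652/0.3333) = -0.15347

D_KL(P||Q) = -0.16605 + 1.15531 - 0.15347 = 0.83579 ≈ 0.8358 bits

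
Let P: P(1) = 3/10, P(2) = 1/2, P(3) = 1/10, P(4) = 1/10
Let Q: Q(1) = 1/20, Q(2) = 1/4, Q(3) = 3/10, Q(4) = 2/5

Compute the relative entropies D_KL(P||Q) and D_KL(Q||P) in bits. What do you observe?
D_KL(P||Q) = 0.9170 bits, D_KL(Q||P) = 0.8962 bits. The two directions give different values (D_KL(P||Q) exceeds D_KL(Q||P) by 0.0208 bits): KL divergence is asymmetric.

D_KL(P||Q) = Σ P(x) log₂(P(x)/Q(x))

Computing term by term:
  P(1)·log₂(P(1)/Q(1)) = (3/10)·log₂((3/10)/(1/20)) = 0.77549
  P(2)·log₂(P(2)/Q(2)) = (1/2)·log₂((1/2)/(1/4)) = 0.50000
  P(3)·log₂(P(3)/Q(3)) = (1/10)·log₂((1/10)/(3/10)) = -0.15850
  P(4)·log₂(P(4)/Q(4)) = (1/10)·log₂((1/10)/(2/5)) = -0.20000

D_KL(P||Q) = 0.77549 + 0.50000 - 0.15850 - 0.20000 = 0.91699 ≈ 0.9170 bits

D_KL(Q||P) = Σ Q(x) log₂(Q(x)/P(x))

Computing term by term:
  Q(1)·log₂(Q(1)/P(1)) = (1/20)·log₂((1/20)/(3/10)) = -0.12925
  Q(2)·log₂(Q(2)/P(2)) = (1/4)·log₂((1/4)/(1/2)) = -0.25000
  Q(3)·log₂(Q(3)/P(3)) = (3/10)·log₂((3/10)/(1/10)) = 0.47549
  Q(4)·log₂(Q(4)/P(4)) = (2/5)·log₂((2/5)/(1/10)) = 0.80000

D_KL(Q||P) = -0.12925 - 0.25000 + 0.47549 + 0.80000 = 0.89624 ≈ 0.8962 bits

These are NOT equal (difference: 0.0208 bits). KL divergence is asymmetric: D_KL(P||Q) ≠ D_KL(Q||P) in general.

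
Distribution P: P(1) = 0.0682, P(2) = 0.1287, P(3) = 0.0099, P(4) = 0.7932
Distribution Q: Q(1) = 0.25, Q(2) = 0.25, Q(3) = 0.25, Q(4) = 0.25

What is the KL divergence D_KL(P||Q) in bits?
1.0241 bits

D_KL(P||Q) = Σ P(x) log₂(P(x)/Q(x))

Computing term by term:
  P(1)·log₂(P(1)/Q(1)) = 0.0682·log₂(0.0682/0.25) = -0.12781
  P(2)·log₂(P(2)/Q(2)) = 0.1287·log₂(0.1287/0.25) = -0.12328
  P(3)·log₂(P(3)/Q(3)) = 0.0099·log₂(0.0099/0.25) = -0.04612
  P(4)·log₂(P(4)/Q(4)) = 0.7932·log₂(0.7932/0.25) = 1.32128

D_KL(P||Q) = -0.12781 - 0.12328 - 0.04612 + 1.32128 = 1.02407 ≈ 1.0241 bits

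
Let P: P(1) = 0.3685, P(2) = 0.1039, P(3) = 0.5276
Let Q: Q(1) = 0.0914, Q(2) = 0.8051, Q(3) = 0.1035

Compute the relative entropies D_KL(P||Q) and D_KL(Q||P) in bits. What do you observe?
D_KL(P||Q) = 1.6740 bits, D_KL(Q||P) = 1.9512 bits. The two directions give different values (D_KL(Q||P) exceeds D_KL(P||Q) by 0.2772 bits): KL divergence is asymmetric.

D_KL(P||Q) = Σ P(x) log₂(P(x)/Q(x))

Computing term by term:
  P(1)·log₂(P(1)/Q(1)) = 0.3685·log₂(0.3685/0.0914) = 0.74120
  P(2)·log₂(P(2)/Q(2)) = 0.1039·log₂(0.1039/0.8051) = -0.30692
  P(3)·log₂(P(3)/Q(3)) = 0.5276·log₂(0.5276/0.1035) = 1.23976

D_KL(P||Q) = 0.74120 - 0.30692 + 1.23976 = 1.67404 ≈ 1.6740 bits

D_KL(Q||P) = Σ Q(x) log₂(Q(x)/P(x))

Computing term by term:
  Q(1)·log₂(Q(1)/P(1)) = 0.0914·log₂(0.0914/0.3685) = -0.18384
  Q(2)·log₂(Q(2)/P(2)) = 0.8051·log₂(0.8051/0.1039) = 2.37824
  Q(3)·log₂(Q(3)/P(3)) = 0.1035·log₂(0.1035/0.5276) = -0.24321

D_KL(Q||P) = -0.18384 + 2.37824 - 0.24321 = 1.95119 ≈ 1.9512 bits

These are NOT equal (difference: 0.2772 bits). KL divergence is asymmetric: D_KL(P||Q) ≠ D_KL(Q||P) in general.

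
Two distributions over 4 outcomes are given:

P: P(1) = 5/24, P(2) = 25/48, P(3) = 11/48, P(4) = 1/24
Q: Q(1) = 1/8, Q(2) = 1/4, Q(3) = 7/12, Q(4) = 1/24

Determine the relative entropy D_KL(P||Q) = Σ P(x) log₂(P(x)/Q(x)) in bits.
0.3961 bits

D_KL(P||Q) = Σ P(x) log₂(P(x)/Q(x))

Computing term by term:
  P(1)·log₂(P(1)/Q(1)) = (5/24)·log₂((5/24)/(1/8)) = 0.15353
  P(2)·log₂(P(2)/Q(2)) = (25/48)·log₂((25/48)/(1/4)) = 0.55151
  P(3)·log₂(P(3)/Q(3)) = (11/48)·log₂((11/48)/(7/12)) = -0.30890
  P(4)·log₂(P(4)/Q(4)) = (1/24)·log₂((1/24)/(1/24)) = 0.00000

D_KL(P||Q) = 0.15353 + 0.55151 - 0.30890 + 0.00000 = 0.39614 ≈ 0.3961 bits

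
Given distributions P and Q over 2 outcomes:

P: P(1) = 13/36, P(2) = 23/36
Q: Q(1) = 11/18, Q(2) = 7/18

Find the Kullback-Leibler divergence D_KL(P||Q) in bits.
0.1835 bits

D_KL(P||Q) = Σ P(x) log₂(P(x)/Q(x))

Computing term by term:
  P(1)·log₂(P(1)/Q(1)) = (13/36)·log₂((13/36)/(11/18)) = -0.27408
  P(2)·log₂(P(2)/Q(2)) = (23/36)·log₂((23/36)/(7/18)) = 0.45758

D_KL(P||Q) = -0.27408 + 0.45758 = 0.18350 ≈ 0.1835 bits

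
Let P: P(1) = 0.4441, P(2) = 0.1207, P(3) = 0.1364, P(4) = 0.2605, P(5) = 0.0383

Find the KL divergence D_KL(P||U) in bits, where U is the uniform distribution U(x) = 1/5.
0.3558 bits

U(i) = 1/5 for all i

D_KL(P||U) = Σ P(x) log₂(P(x) / (1/5))
           = Σ P(x) log₂(P(x)) + log₂(5)
           = log₂(5) - H(P)

H(P) = -Σ P(x) log₂(P(x)):
  -P(1)·log₂(P(1)) = -(0.4441)·log₂(0.4441) = 0.52006
  -P(2)·log₂(P(2)) = -(0.1207)·log₂(0.1207) = 0.36820
  -P(3)·log₂(P(3)) = -(0.1364)·log₂(0.1364) = 0.39203
  -P(4)·log₂(P(4)) = -(0.2605)·log₂(0.2605) = 0.50554
  -P(5)·log₂(P(5)) = -(0.0383)·log₂(0.0383) = 0.18026
H(P) = 0.52006 + 0.36820 + 0.39203 + 0.50554 + 0.18026 = 1.96609 bits

log₂(5) = 2.32193 bits

D_KL(P||U) = 2.32193 - 1.96609 = 0.35584 ≈ 0.3558 bits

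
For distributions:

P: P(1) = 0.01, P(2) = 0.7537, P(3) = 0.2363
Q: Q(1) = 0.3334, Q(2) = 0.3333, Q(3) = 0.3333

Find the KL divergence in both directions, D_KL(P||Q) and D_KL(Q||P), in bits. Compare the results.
D_KL(P||Q) = 0.7194 bits, D_KL(Q||P) = 1.4598 bits. D_KL(Q||P) is larger than D_KL(P||Q) by 0.7404 bits; the two directions differ.

D_KL(P||Q) = Σ P(x) log₂(P(x)/Q(x))

Computing term by term:
  P(1)·log₂(P(1)/Q(1)) = 0.01·log₂(0.01/0.3334) = -0.05059
  P(2)·log₂(P(2)/Q(2)) = 0.7537·log₂(0.7537/0.3333) = 0.88723
  P(3)·log₂(P(3)/Q(3)) = 0.2363·log₂(0.2363/0.3333) = -0.11725

D_KL(P||Q) = -0.05059 + 0.88723 - 0.11725 = 0.71939 ≈ 0.7194 bits

D_KL(Q||P) = Σ Q(x) log₂(Q(x)/P(x))

Computing term by term:
  Q(1)·log₂(Q(1)/P(1)) = 0.3334·log₂(0.3334/0.01) = 1.68673
  Q(2)·log₂(Q(2)/P(2)) = 0.3333·log₂(0.3333/0.7537) = -0.39235
  Q(3)·log₂(Q(3)/P(3)) = 0.3333·log₂(0.3333/0.2363) = 0.16538

D_KL(Q||P) = 1.68673 - 0.39235 + 0.16538 = 1.45976 ≈ 1.4598 bits

These are NOT equal (difference: 0.7404 bits). KL divergence is asymmetric: D_KL(P||Q) ≠ D_KL(Q||P) in general.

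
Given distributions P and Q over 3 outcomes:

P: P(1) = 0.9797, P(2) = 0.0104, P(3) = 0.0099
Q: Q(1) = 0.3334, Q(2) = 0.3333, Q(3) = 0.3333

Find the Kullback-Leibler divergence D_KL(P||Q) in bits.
1.4213 bits

D_KL(P||Q) = Σ P(x) log₂(P(x)/Q(x))

Computing term by term:
  P(1)·log₂(P(1)/Q(1)) = 0.9797·log₂(0.9797/0.3334) = 1.52352
  P(2)·log₂(P(2)/Q(2)) = 0.0104·log₂(0.0104/0.3333) = -0.05202
  P(3)·log₂(P(3)/Q(3)) = 0.0099·log₂(0.0099/0.3333) = -0.05023

D_KL(P||Q) = 1.52352 - 0.05202 - 0.05023 = 1.42127 ≈ 1.4213 bits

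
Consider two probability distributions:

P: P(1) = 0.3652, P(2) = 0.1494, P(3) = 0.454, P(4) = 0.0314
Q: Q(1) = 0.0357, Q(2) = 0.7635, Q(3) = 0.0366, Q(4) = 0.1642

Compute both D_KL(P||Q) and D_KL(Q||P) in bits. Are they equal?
D_KL(P||Q) = 2.4479 bits, D_KL(Q||P) = 1.9360 bits. No, they are not equal.

D_KL(P||Q) = Σ P(x) log₂(P(x)/Q(x))

Computing term by term:
  P(1)·log₂(P(1)/Q(1)) = 0.3652·log₂(0.3652/0.0357) = 1.22513
  P(2)·log₂(P(2)/Q(2)) = 0.1494·log₂(0.1494/0.7635) = -0.35161
  P(3)·log₂(P(3)/Q(3)) = 0.454·log₂(0.454/0.0366) = 1.64928
  P(4)·log₂(P(4)/Q(4)) = 0.0314·log₂(0.0314/0.1642) = -0.07494

D_KL(P||Q) = 1.22513 - 0.35161 + 1.64928 - 0.07494 = 2.44786 ≈ 2.4479 bits

D_KL(Q||P) = Σ Q(x) log₂(Q(x)/P(x))

Computing term by term:
  Q(1)·log₂(Q(1)/P(1)) = 0.0357·log₂(0.0357/0.3652) = -0.11976
  Q(2)·log₂(Q(2)/P(2)) = 0.7635·log₂(0.7635/0.1494) = 1.79686
  Q(3)·log₂(Q(3)/P(3)) = 0.0366·log₂(0.0366/0.454) = -0.13296
  Q(4)·log₂(Q(4)/P(4)) = 0.1642·log₂(0.1642/0.0314) = 0.39188

D_KL(Q||P) = -0.11976 + 1.79686 - 0.13296 + 0.39188 = 1.93602 ≈ 1.9360 bits

These are NOT equal (difference: 0.5119 bits). KL divergence is asymmetric: D_KL(P||Q) ≠ D_KL(Q||P) in general.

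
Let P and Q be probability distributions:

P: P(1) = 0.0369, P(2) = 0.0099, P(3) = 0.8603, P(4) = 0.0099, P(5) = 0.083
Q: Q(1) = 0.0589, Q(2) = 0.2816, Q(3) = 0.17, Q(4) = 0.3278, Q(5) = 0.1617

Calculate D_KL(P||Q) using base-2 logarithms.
1.8099 bits

D_KL(P||Q) = Σ P(x) log₂(P(x)/Q(x))

Computing term by term:
  P(1)·log₂(P(1)/Q(1)) = 0.0369·log₂(0.0369/0.0589) = -0.02489
  P(2)·log₂(P(2)/Q(2)) = 0.0099·log₂(0.0099/0.2816) = -0.04782
  P(3)·log₂(P(3)/Q(3)) = 0.8603·log₂(0.8603/0.17) = 2.01250
  P(4)·log₂(P(4)/Q(4)) = 0.0099·log₂(0.0099/0.3278) = -0.04999
  P(5)·log₂(P(5)/Q(5)) = 0.083·log₂(0.083/0.1617) = -0.07986

D_KL(P||Q) = -0.02489 - 0.04782 + 2.01250 - 0.04999 - 0.07986 = 1.80994 ≈ 1.8099 bits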